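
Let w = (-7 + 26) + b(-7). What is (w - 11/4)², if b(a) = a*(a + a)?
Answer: 208849/16 ≈ 13053.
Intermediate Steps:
b(a) = 2*a² (b(a) = a*(2*a) = 2*a²)
w = 117 (w = (-7 + 26) + 2*(-7)² = 19 + 2*49 = 19 + 98 = 117)
(w - 11/4)² = (117 - 11/4)² = (457/4)² = 208849/16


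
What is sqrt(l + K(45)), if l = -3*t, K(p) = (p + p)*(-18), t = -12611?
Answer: sqrt(36213) ≈ 190.30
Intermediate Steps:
K(p) = -36*p (K(p) = (2*p)*(-18) = -36*p)
l = 37833 (l = -3*(-12611) = 37833)
sqrt(l + K(45)) = sqrt(37833 - 36*45) = sqrt(37833 - 1620) = sqrt(36213)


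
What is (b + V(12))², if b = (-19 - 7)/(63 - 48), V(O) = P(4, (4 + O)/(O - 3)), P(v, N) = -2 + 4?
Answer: 16/225 ≈ 0.071111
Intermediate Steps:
P(v, N) = 2
V(O) = 2
b = -26/15 ≈ -1.7333
(b + V(12))² = (-26/15 + 2)² = (4/15)² = 16/225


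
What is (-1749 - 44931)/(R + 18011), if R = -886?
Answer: -9336/3425 ≈ -2.7258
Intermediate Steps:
(-1749 - 44931)/(R + 18011) = (-1749 - 44931)/(-886 + 18011) = -46680/17125 = -46680*1/17125 = -9336/3425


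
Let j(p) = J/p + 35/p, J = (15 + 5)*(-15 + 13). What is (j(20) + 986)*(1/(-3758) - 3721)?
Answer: -55137015417/15032 ≈ -3.6680e+6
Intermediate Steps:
J = -40 (J = 20*(-2) = -40)
j(p) = -5/p (j(p) = -40/p + 35/p = -5/p)
(j(20) + 986)*(1/(-3758) - 3721) = (-5/20 + 986)*(1/(-3758) - 3721) = (-5*1/20 + 986)*(-1/3758 - 3721) = (-¼ + 986)*(-13983519/3758) = (3943/4)*(-13983519/3758) = -55137015417/15032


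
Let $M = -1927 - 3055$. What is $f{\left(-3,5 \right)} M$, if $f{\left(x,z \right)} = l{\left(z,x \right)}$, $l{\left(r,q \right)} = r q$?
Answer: $74730$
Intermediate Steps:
$l{\left(r,q \right)} = q r$
$f{\left(x,z \right)} = x z$
$M = -4982$ ($M = -1927 - 3055 = -4982$)
$f{\left(-3,5 \right)} M = \left(-3\right) 5 \left(-4982\right) = \left(-15\right) \left(-4982\right) = 74730$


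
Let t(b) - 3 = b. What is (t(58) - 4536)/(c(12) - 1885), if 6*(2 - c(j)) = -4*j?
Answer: 179/75 ≈ 2.3867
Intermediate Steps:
c(j) = 2 + 2*j/3 (c(j) = 2 - (-2)*j/3 = 2 + 2*j/3)
t(b) = 3 + b
(t(58) - 4536)/(c(12) - 1885) = ((3 + 58) - 4536)/((2 + (⅔)*12) - 1885) = (61 - 4536)/((2 + 8) - 1885) = -4475/(10 - 1885) = -4475/(-1875) = -4475*(-1/1875) = 179/75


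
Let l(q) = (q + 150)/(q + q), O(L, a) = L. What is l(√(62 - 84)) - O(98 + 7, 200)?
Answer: -209/2 - 75*I*√22/22 ≈ -104.5 - 15.99*I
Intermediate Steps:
l(q) = (150 + q)/(2*q) (l(q) = (150 + q)/((2*q)) = (150 + q)*(1/(2*q)) = (150 + q)/(2*q))
l(√(62 - 84)) - O(98 + 7, 200) = (150 + √(62 - 84))/(2*(√(62 - 84))) - (98 + 7) = (150 + √(-22))/(2*(√(-22))) - 1*105 = (150 + I*√22)/(2*((I*√22))) - 105 = (-I*√22/22)*(150 + I*√22)/2 - 105 = -I*√22*(150 + I*√22)/44 - 105 = -105 - I*√22*(150 + I*√22)/44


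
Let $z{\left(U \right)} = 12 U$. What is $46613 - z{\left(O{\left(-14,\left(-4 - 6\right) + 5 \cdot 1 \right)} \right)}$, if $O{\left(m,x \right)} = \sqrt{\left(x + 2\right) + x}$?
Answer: $46613 - 24 i \sqrt{2} \approx 46613.0 - 33.941 i$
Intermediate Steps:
$O{\left(m,x \right)} = \sqrt{2 + 2 x}$ ($O{\left(m,x \right)} = \sqrt{\left(2 + x\right) + x} = \sqrt{2 + 2 x}$)
$46613 - z{\left(O{\left(-14,\left(-4 - 6\right) + 5 \cdot 1 \right)} \right)} = 46613 - 12 \sqrt{2 + 2 \left(\left(-4 - 6\right) + 5 \cdot 1\right)} = 46613 - 12 \sqrt{2 + 2 \left(\left(-4 - 6\right) + 5\right)} = 46613 - 12 \sqrt{2 + 2 \left(-10 + 5\right)} = 46613 - 12 \sqrt{2 + 2 \left(-5\right)} = 46613 - 12 \sqrt{2 - 10} = 46613 - 12 \sqrt{-8} = 46613 - 12 \cdot 2 i \sqrt{2} = 46613 - 24 i \sqrt{2}$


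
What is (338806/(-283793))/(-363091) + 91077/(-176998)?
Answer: -9384758577529163/18238349011482674 ≈ -0.51456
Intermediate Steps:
(338806/(-283793))/(-363091) + 91077/(-176998) = (338806*(-1/283793))*(-1/363091) + 91077*(-1/176998) = -338806/283793*(-1/363091) - 91077/176998 = 338806/103042684163 - 91077/176998 = -9384758577529163/18238349011482674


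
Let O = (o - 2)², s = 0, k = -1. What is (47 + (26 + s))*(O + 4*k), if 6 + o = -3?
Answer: 8541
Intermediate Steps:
o = -9 (o = -6 - 3 = -9)
O = 121 (O = (-9 - 2)² = (-11)² = 121)
(47 + (26 + s))*(O + 4*k) = (47 + (26 + 0))*(121 + 4*(-1)) = (47 + 26)*(121 - 4) = 73*117 = 8541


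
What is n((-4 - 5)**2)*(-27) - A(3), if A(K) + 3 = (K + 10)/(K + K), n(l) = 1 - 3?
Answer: 329/6 ≈ 54.833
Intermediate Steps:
n(l) = -2
A(K) = -3 + (10 + K)/(2*K) (A(K) = -3 + (K + 10)/(K + K) = -3 + (10 + K)/((2*K)) = -3 + (10 + K)*(1/(2*K)) = -3 + (10 + K)/(2*K))
n((-4 - 5)**2)*(-27) - A(3) = -2*(-27) - (-5/2 + 5/3) = 54 - (-5/2 + 5*(1/3)) = 54 - (-5/2 + 5/3) = 54 - 1*(-5/6) = 54 + 5/6 = 329/6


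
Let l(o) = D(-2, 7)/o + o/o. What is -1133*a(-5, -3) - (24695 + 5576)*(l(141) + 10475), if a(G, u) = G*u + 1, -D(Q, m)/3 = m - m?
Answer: -317137124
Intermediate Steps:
D(Q, m) = 0 (D(Q, m) = -3*(m - m) = -3*0 = 0)
a(G, u) = 1 + G*u
l(o) = 1 (l(o) = 0/o + o/o = 0 + 1 = 1)
-1133*a(-5, -3) - (24695 + 5576)*(l(141) + 10475) = -1133*(1 - 5*(-3)) - (24695 + 5576)*(1 + 10475) = -1133*(1 + 15) - 30271*10476 = -1133*16 - 1*317118996 = -18128 - 317118996 = -317137124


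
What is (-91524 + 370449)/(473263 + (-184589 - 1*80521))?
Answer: 278925/208153 ≈ 1.3400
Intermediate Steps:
(-91524 + 370449)/(473263 + (-184589 - 1*80521)) = 278925/(473263 + (-184589 - 80521)) = 278925/(473263 - 265110) = 278925/208153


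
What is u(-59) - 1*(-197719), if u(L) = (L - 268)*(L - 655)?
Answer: 431197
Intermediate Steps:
u(L) = (-655 + L)*(-268 + L) (u(L) = (-268 + L)*(-655 + L) = (-655 + L)*(-268 + L))
u(-59) - 1*(-197719) = (175540 + (-59)² - 923*(-59)) - 1*(-197719) = (175540 + 3481 + 54457) + 197719 = 233478 + 197719 = 431197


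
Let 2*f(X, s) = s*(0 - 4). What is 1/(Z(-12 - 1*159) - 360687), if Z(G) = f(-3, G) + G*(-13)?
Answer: -1/358122 ≈ -2.7923e-6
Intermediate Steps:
f(X, s) = -2*s (f(X, s) = (s*(0 - 4))/2 = (s*(-4))/2 = (-4*s)/2 = -2*s)
Z(G) = -15*G (Z(G) = -2*G + G*(-13) = -2*G - 13*G = -15*G)
1/(Z(-12 - 1*159) - 360687) = 1/(-15*(-12 - 1*159) - 360687) = 1/(-15*(-12 - 159) - 360687) = 1/(-15*(-171) - 360687) = 1/(2565 - 360687) = 1/(-358122) = -1/358122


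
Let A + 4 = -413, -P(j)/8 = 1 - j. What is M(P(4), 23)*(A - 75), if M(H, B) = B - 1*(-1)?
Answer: -11808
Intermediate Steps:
P(j) = -8 + 8*j (P(j) = -8*(1 - j) = -8 + 8*j)
A = -417 (A = -4 - 413 = -417)
M(H, B) = 1 + B (M(H, B) = B + 1 = 1 + B)
M(P(4), 23)*(A - 75) = (1 + 23)*(-417 - 75) = 24*(-492) = -11808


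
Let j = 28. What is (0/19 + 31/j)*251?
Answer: 7781/28 ≈ 277.89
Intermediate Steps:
(0/19 + 31/j)*251 = (0/19 + 31/28)*251 = (0*(1/19) + 31*(1/28))*251 = (0 + 31/28)*251 = (31/28)*251 = 7781/28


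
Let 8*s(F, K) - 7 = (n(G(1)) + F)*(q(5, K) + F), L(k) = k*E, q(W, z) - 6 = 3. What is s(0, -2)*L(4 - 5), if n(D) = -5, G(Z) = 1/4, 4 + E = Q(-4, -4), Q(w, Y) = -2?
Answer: -57/2 ≈ -28.500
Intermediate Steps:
q(W, z) = 9 (q(W, z) = 6 + 3 = 9)
E = -6 (E = -4 - 2 = -6)
G(Z) = ¼
L(k) = -6*k (L(k) = k*(-6) = -6*k)
s(F, K) = 7/8 + (-5 + F)*(9 + F)/8 (s(F, K) = 7/8 + ((-5 + F)*(9 + F))/8 = 7/8 + (-5 + F)*(9 + F)/8)
s(0, -2)*L(4 - 5) = (-19/4 + (½)*0 + (⅛)*0²)*(-6*(4 - 5)) = (-19/4 + 0 + (⅛)*0)*(-6*(-1)) = (-19/4 + 0 + 0)*6 = -19/4*6 = -57/2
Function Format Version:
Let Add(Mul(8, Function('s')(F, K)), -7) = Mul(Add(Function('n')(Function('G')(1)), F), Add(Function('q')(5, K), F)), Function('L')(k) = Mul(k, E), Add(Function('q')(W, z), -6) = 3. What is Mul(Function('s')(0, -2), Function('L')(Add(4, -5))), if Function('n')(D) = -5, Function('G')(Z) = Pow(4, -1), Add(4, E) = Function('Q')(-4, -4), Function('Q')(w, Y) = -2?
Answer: Rational(-57, 2) ≈ -28.500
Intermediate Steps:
Function('q')(W, z) = 9 (Function('q')(W, z) = Add(6, 3) = 9)
E = -6 (E = Add(-4, -2) = -6)
Function('G')(Z) = Rational(1, 4)
Function('L')(k) = Mul(-6, k) (Function('L')(k) = Mul(k, -6) = Mul(-6, k))
Function('s')(F, K) = Add(Rational(7, 8), Mul(Rational(1, 8), Add(-5, F), Add(9, F))) (Function('s')(F, K) = Add(Rational(7, 8), Mul(Rational(1, 8), Mul(Add(-5, F), Add(9, F)))) = Add(Rational(7, 8), Mul(Rational(1, 8), Add(-5, F), Add(9, F))))
Mul(Function('s')(0, -2), Function('L')(Add(4, -5))) = Mul(Add(Rational(-19, 4), Mul(Rational(1, 2), 0), Mul(Rational(1, 8), Pow(0, 2))), Mul(-6, Add(4, -5))) = Mul(Add(Rational(-19, 4), 0, Mul(Rational(1, 8), 0)), Mul(-6, -1)) = Mul(Add(Rational(-19, 4), 0, 0), 6) = Mul(Rational(-19, 4), 6) = Rational(-57, 2)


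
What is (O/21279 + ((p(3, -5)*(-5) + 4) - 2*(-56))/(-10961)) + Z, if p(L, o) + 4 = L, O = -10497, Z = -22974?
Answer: -1786184384094/77746373 ≈ -22975.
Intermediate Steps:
p(L, o) = -4 + L
(O/21279 + ((p(3, -5)*(-5) + 4) - 2*(-56))/(-10961)) + Z = (-10497/21279 + (((-4 + 3)*(-5) + 4) - 2*(-56))/(-10961)) - 22974 = (-10497*1/21279 + ((-1*(-5) + 4) + 112)*(-1/10961)) - 22974 = (-3499/7093 + ((5 + 4) + 112)*(-1/10961)) - 22974 = (-3499/7093 + (9 + 112)*(-1/10961)) - 22974 = (-3499/7093 + 121*(-1/10961)) - 22974 = (-3499/7093 - 121/10961) - 22974 = -39210792/77746373 - 22974 = -1786184384094/77746373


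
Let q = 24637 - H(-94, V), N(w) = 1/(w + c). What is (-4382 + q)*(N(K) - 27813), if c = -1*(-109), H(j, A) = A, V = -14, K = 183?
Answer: -164612555255/292 ≈ -5.6374e+8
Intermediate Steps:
c = 109
N(w) = 1/(109 + w) (N(w) = 1/(w + 109) = 1/(109 + w))
q = 24651 (q = 24637 - 1*(-14) = 24637 + 14 = 24651)
(-4382 + q)*(N(K) - 27813) = (-4382 + 24651)*(1/(109 + 183) - 27813) = 20269*(1/292 - 27813) = 20269*(-8121395/292) = -164612555255/292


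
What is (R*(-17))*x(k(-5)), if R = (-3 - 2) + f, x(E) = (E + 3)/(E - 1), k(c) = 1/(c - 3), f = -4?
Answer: -391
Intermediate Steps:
k(c) = 1/(-3 + c)
x(E) = (3 + E)/(-1 + E)
R = -9 (R = (-3 - 2) - 4 = -5 - 4 = -9)
(R*(-17))*x(k(-5)) = (-9*(-17))*((3 + 1/(-3 - 5))/(-1 + 1/(-3 - 5))) = 153*((3 + 1/(-8))/(-1 + 1/(-8))) = 153*((3 - 1/8)/(-1 - 1/8)) = 153*((23/8)/(-9/8)) = 153*(-8/9*23/8) = 153*(-23/9) = -391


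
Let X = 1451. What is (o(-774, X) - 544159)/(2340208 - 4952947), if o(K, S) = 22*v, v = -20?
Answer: 181533/870913 ≈ 0.20844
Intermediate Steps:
o(K, S) = -440 (o(K, S) = 22*(-20) = -440)
(o(-774, X) - 544159)/(2340208 - 4952947) = (-440 - 544159)/(2340208 - 4952947) = -544599/(-2612739) = -544599*(-1/2612739) = 181533/870913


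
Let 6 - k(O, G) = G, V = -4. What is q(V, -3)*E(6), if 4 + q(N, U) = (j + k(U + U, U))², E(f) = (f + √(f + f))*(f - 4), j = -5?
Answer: 144 + 48*√3 ≈ 227.14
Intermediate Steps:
k(O, G) = 6 - G
E(f) = (-4 + f)*(f + √2*√f) (E(f) = (f + √(2*f))*(-4 + f) = (f + √2*√f)*(-4 + f) = (-4 + f)*(f + √2*√f))
q(N, U) = -4 + (1 - U)² (q(N, U) = -4 + (-5 + (6 - U))² = -4 + (1 - U)²)
q(V, -3)*E(6) = (-4 + (-1 - 3)²)*(6² - 4*6 + √2*6^(3/2) - 4*√2*√6) = (-4 + (-4)²)*(36 - 24 + √2*(6*√6) - 8*√3) = (-4 + 16)*(36 - 24 + 12*√3 - 8*√3) = 12*(12 + 4*√3) = 144 + 48*√3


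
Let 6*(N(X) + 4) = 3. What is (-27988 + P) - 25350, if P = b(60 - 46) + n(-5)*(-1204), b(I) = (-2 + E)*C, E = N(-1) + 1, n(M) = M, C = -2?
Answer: -47309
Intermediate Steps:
N(X) = -7/2 (N(X) = -4 + (⅙)*3 = -4 + ½ = -7/2)
E = -5/2 (E = -7/2 + 1 = -5/2 ≈ -2.5000)
b(I) = 9 (b(I) = (-2 - 5/2)*(-2) = -9/2*(-2) = 9)
P = 6029 (P = 9 - 5*(-1204) = 9 + 6020 = 6029)
(-27988 + P) - 25350 = (-27988 + 6029) - 25350 = -21959 - 25350 = -47309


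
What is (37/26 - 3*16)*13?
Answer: -1211/2 ≈ -605.50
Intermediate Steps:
(37/26 - 3*16)*13 = (37*(1/26) - 48)*13 = (37/26 - 48)*13 = -1211/26*13 = -1211/2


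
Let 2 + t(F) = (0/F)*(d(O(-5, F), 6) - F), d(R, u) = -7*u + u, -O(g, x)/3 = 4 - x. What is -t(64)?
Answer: 2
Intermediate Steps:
O(g, x) = -12 + 3*x (O(g, x) = -3*(4 - x) = -12 + 3*x)
d(R, u) = -6*u
t(F) = -2 (t(F) = -2 + (0/F)*(-6*6 - F) = -2 + 0*(-36 - F) = -2 + 0 = -2)
-t(64) = -1*(-2) = 2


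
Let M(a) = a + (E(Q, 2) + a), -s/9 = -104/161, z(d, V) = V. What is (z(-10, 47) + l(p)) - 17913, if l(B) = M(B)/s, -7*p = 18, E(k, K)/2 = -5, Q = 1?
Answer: -8362507/468 ≈ -17869.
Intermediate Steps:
E(k, K) = -10 (E(k, K) = 2*(-5) = -10)
s = 936/161 (s = -(-936)/161 = -9*(-104/161) = 936/161 ≈ 5.8137)
p = -18/7 (p = -⅐*18 = -18/7 ≈ -2.5714)
M(a) = -10 + 2*a (M(a) = a + (-10 + a) = -10 + 2*a)
l(B) = -805/468 + 161*B/468 (l(B) = (-10 + 2*B)/(936/161) = (-10 + 2*B)*(161/936) = -805/468 + 161*B/468)
(z(-10, 47) + l(p)) - 17913 = (47 + (-805/468 + (161/468)*(-18/7))) - 17913 = (47 + (-805/468 - 23/26)) - 17913 = (47 - 1219/468) - 17913 = 20777/468 - 17913 = -8362507/468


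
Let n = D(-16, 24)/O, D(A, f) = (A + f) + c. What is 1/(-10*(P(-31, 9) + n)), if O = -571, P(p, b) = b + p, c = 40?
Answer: 571/126100 ≈ 0.0045281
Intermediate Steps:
D(A, f) = 40 + A + f (D(A, f) = (A + f) + 40 = 40 + A + f)
n = -48/571 (n = (40 - 16 + 24)/(-571) = 48*(-1/571) = -48/571 ≈ -0.084063)
1/(-10*(P(-31, 9) + n)) = 1/(-10*((9 - 31) - 48/571)) = 1/(-10*(-22 - 48/571)) = 1/(-10*(-12610/571)) = 1/(126100/571) = 571/126100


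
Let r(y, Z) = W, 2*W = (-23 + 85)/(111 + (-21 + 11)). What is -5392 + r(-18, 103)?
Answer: -544561/101 ≈ -5391.7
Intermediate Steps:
W = 31/101 (W = ((-23 + 85)/(111 + (-21 + 11)))/2 = (62/(111 - 10))/2 = (62/101)/2 = (62*(1/101))/2 = (½)*(62/101) = 31/101 ≈ 0.30693)
r(y, Z) = 31/101
-5392 + r(-18, 103) = -5392 + 31/101 = -544561/101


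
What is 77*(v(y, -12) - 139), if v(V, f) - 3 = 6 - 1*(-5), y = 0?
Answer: -9625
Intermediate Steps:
v(V, f) = 14 (v(V, f) = 3 + (6 - 1*(-5)) = 3 + (6 + 5) = 3 + 11 = 14)
77*(v(y, -12) - 139) = 77*(14 - 139) = 77*(-125) = -9625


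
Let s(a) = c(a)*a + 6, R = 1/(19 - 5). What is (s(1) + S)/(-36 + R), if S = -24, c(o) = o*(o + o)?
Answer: 224/503 ≈ 0.44533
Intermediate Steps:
R = 1/14 ≈ 0.071429
c(o) = 2*o² (c(o) = o*(2*o) = 2*o²)
s(a) = 6 + 2*a³ (s(a) = (2*a²)*a + 6 = 2*a³ + 6 = 6 + 2*a³)
(s(1) + S)/(-36 + R) = ((6 + 2*1³) - 24)/(-36 + 1/14) = ((6 + 2*1) - 24)/(-503/14) = -14*((6 + 2) - 24)/503 = -14*(8 - 24)/503 = -14/503*(-16) = 224/503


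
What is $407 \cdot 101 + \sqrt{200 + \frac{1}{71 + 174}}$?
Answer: $41107 + \frac{\sqrt{245005}}{35} \approx 41121.0$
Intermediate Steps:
$407 \cdot 101 + \sqrt{200 + \frac{1}{71 + 174}} = 41107 + \sqrt{200 + \frac{1}{245}} = 41107 + \sqrt{\frac{49001}{245}} = 41107 + \frac{\sqrt{245005}}{35}$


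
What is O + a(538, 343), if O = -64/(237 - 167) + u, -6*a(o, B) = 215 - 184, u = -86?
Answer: -19337/210 ≈ -92.081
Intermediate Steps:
a(o, B) = -31/6 (a(o, B) = -(215 - 184)/6 = -⅙*31 = -31/6)
O = -3042/35 (O = -64/(237 - 167) - 86 = -64/70 - 86 = -64*1/70 - 86 = -32/35 - 86 = -3042/35 ≈ -86.914)
O + a(538, 343) = -3042/35 - 31/6 = -19337/210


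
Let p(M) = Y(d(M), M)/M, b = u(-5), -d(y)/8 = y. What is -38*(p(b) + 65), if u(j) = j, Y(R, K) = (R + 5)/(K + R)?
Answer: -86108/35 ≈ -2460.2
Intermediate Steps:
d(y) = -8*y
Y(R, K) = (5 + R)/(K + R)
b = -5
p(M) = -(5 - 8*M)/(7*M**2) (p(M) = ((5 - 8*M)/(M - 8*M))/M = ((5 - 8*M)/((-7*M)))/M = ((-1/(7*M))*(5 - 8*M))/M = (-(5 - 8*M)/(7*M))/M = -(5 - 8*M)/(7*M**2))
-38*(p(b) + 65) = -38*((1/7)*(-5 + 8*(-5))/(-5)**2 + 65) = -38*((1/7)*(1/25)*(-5 - 40) + 65) = -38*((1/7)*(1/25)*(-45) + 65) = -38*(-9/35 + 65) = -38*2266/35 = -86108/35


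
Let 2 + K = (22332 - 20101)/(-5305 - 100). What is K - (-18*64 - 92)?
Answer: 291773/235 ≈ 1241.6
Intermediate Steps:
K = -567/235 (K = -2 + (22332 - 20101)/(-5305 - 100) = -2 + 2231/(-5405) = -2 + 2231*(-1/5405) = -2 - 97/235 = -567/235 ≈ -2.4128)
K - (-18*64 - 92) = -567/235 - (-18*64 - 92) = -567/235 - (-1152 - 92) = -567/235 - 1*(-1244) = -567/235 + 1244 = 291773/235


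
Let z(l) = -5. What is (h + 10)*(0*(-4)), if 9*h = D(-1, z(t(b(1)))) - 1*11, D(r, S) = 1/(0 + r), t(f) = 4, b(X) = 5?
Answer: 0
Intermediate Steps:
D(r, S) = 1/r
h = -4/3 (h = (1/(-1) - 1*11)/9 = (-1 - 11)/9 = (⅑)*(-12) = -4/3 ≈ -1.3333)
(h + 10)*(0*(-4)) = (-4/3 + 10)*(0*(-4)) = (26/3)*0 = 0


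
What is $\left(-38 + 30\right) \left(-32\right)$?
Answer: $256$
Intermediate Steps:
$\left(-38 + 30\right) \left(-32\right) = \left(-8\right) \left(-32\right) = 256$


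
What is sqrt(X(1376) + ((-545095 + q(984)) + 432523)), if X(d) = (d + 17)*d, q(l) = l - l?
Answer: 2*sqrt(451049) ≈ 1343.2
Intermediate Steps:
q(l) = 0
X(d) = d*(17 + d) (X(d) = (17 + d)*d = d*(17 + d))
sqrt(X(1376) + ((-545095 + q(984)) + 432523)) = sqrt(1376*(17 + 1376) + ((-545095 + 0) + 432523)) = sqrt(1376*1393 + (-545095 + 432523)) = sqrt(1916768 - 112572) = sqrt(1804196) = 2*sqrt(451049)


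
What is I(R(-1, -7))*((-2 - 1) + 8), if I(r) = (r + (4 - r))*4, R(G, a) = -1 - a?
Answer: 80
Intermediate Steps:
I(r) = 16 (I(r) = 4*4 = 16)
I(R(-1, -7))*((-2 - 1) + 8) = 16*((-2 - 1) + 8) = 16*(-3 + 8) = 16*5 = 80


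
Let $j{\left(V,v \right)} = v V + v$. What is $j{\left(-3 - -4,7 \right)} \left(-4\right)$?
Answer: $-56$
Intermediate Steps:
$j{\left(V,v \right)} = v + V v$ ($j{\left(V,v \right)} = V v + v = v + V v$)
$j{\left(-3 - -4,7 \right)} \left(-4\right) = 7 \left(1 - -1\right) \left(-4\right) = 7 \left(1 + \left(-3 + 4\right)\right) \left(-4\right) = 7 \left(1 + 1\right) \left(-4\right) = 7 \cdot 2 \left(-4\right) = 14 \left(-4\right) = -56$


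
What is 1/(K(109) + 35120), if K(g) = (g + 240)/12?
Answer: 12/421789 ≈ 2.8450e-5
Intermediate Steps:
K(g) = 20 + g/12 (K(g) = (240 + g)*(1/12) = 20 + g/12)
1/(K(109) + 35120) = 1/((20 + (1/12)*109) + 35120) = 1/((20 + 109/12) + 35120) = 1/(349/12 + 35120) = 1/(421789/12) = 12/421789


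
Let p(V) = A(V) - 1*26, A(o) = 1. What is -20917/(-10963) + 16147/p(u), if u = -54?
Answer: -176496636/274075 ≈ -643.97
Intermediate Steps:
p(V) = -25 (p(V) = 1 - 1*26 = 1 - 26 = -25)
-20917/(-10963) + 16147/p(u) = -20917/(-10963) + 16147/(-25) = -20917*(-1/10963) + 16147*(-1/25) = 20917/10963 - 16147/25 = -176496636/274075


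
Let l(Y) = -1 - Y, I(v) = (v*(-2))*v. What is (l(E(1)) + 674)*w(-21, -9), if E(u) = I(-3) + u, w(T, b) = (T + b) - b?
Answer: -14490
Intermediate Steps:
I(v) = -2*v² (I(v) = (-2*v)*v = -2*v²)
w(T, b) = T
E(u) = -18 + u (E(u) = -2*(-3)² + u = -2*9 + u = -18 + u)
(l(E(1)) + 674)*w(-21, -9) = ((-1 - (-18 + 1)) + 674)*(-21) = ((-1 - 1*(-17)) + 674)*(-21) = ((-1 + 17) + 674)*(-21) = (16 + 674)*(-21) = 690*(-21) = -14490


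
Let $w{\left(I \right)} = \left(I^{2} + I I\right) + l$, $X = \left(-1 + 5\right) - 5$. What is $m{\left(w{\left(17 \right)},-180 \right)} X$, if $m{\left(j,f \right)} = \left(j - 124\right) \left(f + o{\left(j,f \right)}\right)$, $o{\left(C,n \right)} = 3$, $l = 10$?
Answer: $82128$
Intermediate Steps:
$X = -1$ ($X = 4 - 5 = -1$)
$w{\left(I \right)} = 10 + 2 I^{2}$ ($w{\left(I \right)} = \left(I^{2} + I I\right) + 10 = \left(I^{2} + I^{2}\right) + 10 = 2 I^{2} + 10 = 10 + 2 I^{2}$)
$m{\left(j,f \right)} = \left(-124 + j\right) \left(3 + f\right)$ ($m{\left(j,f \right)} = \left(j - 124\right) \left(f + 3\right) = \left(-124 + j\right) \left(3 + f\right)$)
$m{\left(w{\left(17 \right)},-180 \right)} X = \left(-372 - -22320 + 3 \left(10 + 2 \cdot 17^{2}\right) - 180 \left(10 + 2 \cdot 17^{2}\right)\right) \left(-1\right) = \left(-372 + 22320 + 3 \left(10 + 2 \cdot 289\right) - 180 \left(10 + 2 \cdot 289\right)\right) \left(-1\right) = \left(-372 + 22320 + 3 \left(10 + 578\right) - 180 \left(10 + 578\right)\right) \left(-1\right) = \left(-372 + 22320 + 3 \cdot 588 - 105840\right) \left(-1\right) = \left(-372 + 22320 + 1764 - 105840\right) \left(-1\right) = \left(-82128\right) \left(-1\right) = 82128$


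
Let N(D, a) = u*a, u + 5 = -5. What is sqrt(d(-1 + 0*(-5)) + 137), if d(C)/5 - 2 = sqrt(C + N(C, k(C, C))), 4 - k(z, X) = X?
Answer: sqrt(147 + 5*I*sqrt(51)) ≈ 12.212 + 1.4619*I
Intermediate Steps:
u = -10 (u = -5 - 5 = -10)
k(z, X) = 4 - X
N(D, a) = -10*a
d(C) = 10 + 5*sqrt(-40 + 11*C) (d(C) = 10 + 5*sqrt(C - 10*(4 - C)) = 10 + 5*sqrt(C + (-40 + 10*C)) = 10 + 5*sqrt(-40 + 11*C))
sqrt(d(-1 + 0*(-5)) + 137) = sqrt((10 + 5*sqrt(-40 + 11*(-1 + 0*(-5)))) + 137) = sqrt((10 + 5*sqrt(-40 + 11*(-1 + 0))) + 137) = sqrt((10 + 5*sqrt(-40 + 11*(-1))) + 137) = sqrt((10 + 5*sqrt(-40 - 11)) + 137) = sqrt((10 + 5*sqrt(-51)) + 137) = sqrt((10 + 5*(I*sqrt(51))) + 137) = sqrt((10 + 5*I*sqrt(51)) + 137) = sqrt(147 + 5*I*sqrt(51))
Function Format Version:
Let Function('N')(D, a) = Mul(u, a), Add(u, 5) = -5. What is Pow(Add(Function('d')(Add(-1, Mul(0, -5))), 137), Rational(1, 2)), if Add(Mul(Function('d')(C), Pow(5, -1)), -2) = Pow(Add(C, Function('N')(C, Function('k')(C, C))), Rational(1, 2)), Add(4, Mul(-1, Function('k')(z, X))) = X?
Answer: Pow(Add(147, Mul(5, I, Pow(51, Rational(1, 2)))), Rational(1, 2)) ≈ Add(12.212, Mul(1.4619, I))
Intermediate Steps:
u = -10 (u = Add(-5, -5) = -10)
Function('k')(z, X) = Add(4, Mul(-1, X))
Function('N')(D, a) = Mul(-10, a)
Function('d')(C) = Add(10, Mul(5, Pow(Add(-40, Mul(11, C)), Rational(1, 2)))) (Function('d')(C) = Add(10, Mul(5, Pow(Add(C, Mul(-10, Add(4, Mul(-1, C)))), Rational(1, 2)))) = Add(10, Mul(5, Pow(Add(C, Add(-40, Mul(10, C))), Rational(1, 2)))) = Add(10, Mul(5, Pow(Add(-40, Mul(11, C)), Rational(1, 2)))))
Pow(Add(Function('d')(Add(-1, Mul(0, -5))), 137), Rational(1, 2)) = Pow(Add(Add(10, Mul(5, Pow(Add(-40, Mul(11, Add(-1, Mul(0, -5)))), Rational(1, 2)))), 137), Rational(1, 2)) = Pow(Add(Add(10, Mul(5, Pow(Add(-40, Mul(11, Add(-1, 0))), Rational(1, 2)))), 137), Rational(1, 2)) = Pow(Add(Add(10, Mul(5, Pow(Add(-40, Mul(11, -1)), Rational(1, 2)))), 137), Rational(1, 2)) = Pow(Add(Add(10, Mul(5, Pow(Add(-40, -11), Rational(1, 2)))), 137), Rational(1, 2)) = Pow(Add(Add(10, Mul(5, Pow(-51, Rational(1, 2)))), 137), Rational(1, 2)) = Pow(Add(Add(10, Mul(5, Mul(I, Pow(51, Rational(1, 2))))), 137), Rational(1, 2)) = Pow(Add(Add(10, Mul(5, I, Pow(51, Rational(1, 2)))), 137), Rational(1, 2)) = Pow(Add(147, Mul(5, I, Pow(51, Rational(1, 2)))), Rational(1, 2))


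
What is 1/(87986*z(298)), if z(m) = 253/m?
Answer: 149/11130229 ≈ 1.3387e-5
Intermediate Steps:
1/(87986*z(298)) = 1/(87986*((253/298))) = 1/(87986*((253*(1/298)))) = 1/(87986*(253/298)) = (1/87986)*(298/253) = 149/11130229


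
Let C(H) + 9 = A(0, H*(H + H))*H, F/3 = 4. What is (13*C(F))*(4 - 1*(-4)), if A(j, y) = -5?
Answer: -7176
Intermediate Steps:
F = 12 (F = 3*4 = 12)
C(H) = -9 - 5*H
(13*C(F))*(4 - 1*(-4)) = (13*(-9 - 5*12))*(4 - 1*(-4)) = (13*(-9 - 60))*(4 + 4) = (13*(-69))*8 = -897*8 = -7176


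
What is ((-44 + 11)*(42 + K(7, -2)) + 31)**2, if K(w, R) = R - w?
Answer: 1119364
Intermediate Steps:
((-44 + 11)*(42 + K(7, -2)) + 31)**2 = ((-44 + 11)*(42 + (-2 - 1*7)) + 31)**2 = (-33*(42 + (-2 - 7)) + 31)**2 = (-33*(42 - 9) + 31)**2 = (-33*33 + 31)**2 = (-1089 + 31)**2 = (-1058)**2 = 1119364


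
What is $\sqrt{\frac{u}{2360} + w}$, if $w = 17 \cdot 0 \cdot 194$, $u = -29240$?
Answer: $\frac{i \sqrt{43129}}{59} \approx 3.5199 i$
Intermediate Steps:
$w = 0$ ($w = 0 \cdot 194 = 0$)
$\sqrt{\frac{u}{2360} + w} = \sqrt{- \frac{29240}{2360} + 0} = \sqrt{\left(-29240\right) \frac{1}{2360} + 0} = \sqrt{- \frac{731}{59} + 0} = \sqrt{- \frac{731}{59}} = \frac{i \sqrt{43129}}{59}$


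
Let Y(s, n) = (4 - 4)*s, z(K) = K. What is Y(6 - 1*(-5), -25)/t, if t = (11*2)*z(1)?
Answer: 0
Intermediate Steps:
Y(s, n) = 0 (Y(s, n) = 0*s = 0)
t = 22 (t = (11*2)*1 = 22*1 = 22)
Y(6 - 1*(-5), -25)/t = 0/22 = 0*(1/22) = 0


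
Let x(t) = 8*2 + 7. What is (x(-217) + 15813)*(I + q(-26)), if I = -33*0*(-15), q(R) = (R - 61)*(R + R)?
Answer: 71642064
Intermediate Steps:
x(t) = 23 (x(t) = 16 + 7 = 23)
q(R) = 2*R*(-61 + R) (q(R) = (-61 + R)*(2*R) = 2*R*(-61 + R))
I = 0 (I = 0*(-15) = 0)
(x(-217) + 15813)*(I + q(-26)) = (23 + 15813)*(0 + 2*(-26)*(-61 - 26)) = 15836*(0 + 2*(-26)*(-87)) = 15836*(0 + 4524) = 15836*4524 = 71642064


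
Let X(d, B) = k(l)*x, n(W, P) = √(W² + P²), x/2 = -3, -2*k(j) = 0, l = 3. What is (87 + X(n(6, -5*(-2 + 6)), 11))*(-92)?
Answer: -8004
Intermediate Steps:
k(j) = 0 (k(j) = -½*0 = 0)
x = -6 (x = 2*(-3) = -6)
n(W, P) = √(P² + W²)
X(d, B) = 0 (X(d, B) = 0*(-6) = 0)
(87 + X(n(6, -5*(-2 + 6)), 11))*(-92) = (87 + 0)*(-92) = 87*(-92) = -8004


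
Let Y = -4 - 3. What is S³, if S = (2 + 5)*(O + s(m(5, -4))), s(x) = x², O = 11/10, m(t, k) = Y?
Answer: 43132764843/1000 ≈ 4.3133e+7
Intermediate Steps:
Y = -7
m(t, k) = -7
O = 11/10 (O = 11*(⅒) = 11/10 ≈ 1.1000)
S = 3507/10 (S = (2 + 5)*(11/10 + (-7)²) = 7*(11/10 + 49) = 7*(501/10) = 3507/10 ≈ 350.70)
S³ = (3507/10)³ = 43132764843/1000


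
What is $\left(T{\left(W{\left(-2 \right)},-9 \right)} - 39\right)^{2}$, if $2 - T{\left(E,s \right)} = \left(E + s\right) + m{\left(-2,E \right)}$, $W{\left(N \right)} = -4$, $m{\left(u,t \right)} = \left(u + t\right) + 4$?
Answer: $484$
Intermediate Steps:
$m{\left(u,t \right)} = 4 + t + u$ ($m{\left(u,t \right)} = \left(t + u\right) + 4 = 4 + t + u$)
$T{\left(E,s \right)} = - s - 2 E$ ($T{\left(E,s \right)} = 2 - \left(\left(E + s\right) + \left(4 + E - 2\right)\right) = 2 - \left(\left(E + s\right) + \left(2 + E\right)\right) = 2 - \left(2 + s + 2 E\right) = - s - 2 E$)
$\left(T{\left(W{\left(-2 \right)},-9 \right)} - 39\right)^{2} = \left(\left(\left(-1\right) \left(-9\right) - -8\right) - 39\right)^{2} = \left(\left(9 + 8\right) - 39\right)^{2} = \left(17 - 39\right)^{2} = \left(-22\right)^{2} = 484$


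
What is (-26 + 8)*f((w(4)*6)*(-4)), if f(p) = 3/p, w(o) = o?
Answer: 9/16 ≈ 0.56250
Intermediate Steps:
(-26 + 8)*f((w(4)*6)*(-4)) = (-26 + 8)*(3/(((4*6)*(-4)))) = -54/(24*(-4)) = -54/(-96) = -54*(-1)/96 = -18*(-1/32) = 9/16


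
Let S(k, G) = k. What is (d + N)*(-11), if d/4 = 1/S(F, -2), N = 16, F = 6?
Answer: -550/3 ≈ -183.33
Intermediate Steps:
d = 2/3 (d = 4/6 = 4*(1/6) = 2/3 ≈ 0.66667)
(d + N)*(-11) = (2/3 + 16)*(-11) = (50/3)*(-11) = -550/3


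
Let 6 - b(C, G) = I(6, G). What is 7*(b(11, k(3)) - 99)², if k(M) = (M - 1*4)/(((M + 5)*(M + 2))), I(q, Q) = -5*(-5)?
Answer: 97468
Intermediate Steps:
I(q, Q) = 25
k(M) = (-4 + M)/((2 + M)*(5 + M)) (k(M) = (M - 4)/(((5 + M)*(2 + M))) = (-4 + M)/(((2 + M)*(5 + M))) = (-4 + M)*(1/((2 + M)*(5 + M))) = (-4 + M)/((2 + M)*(5 + M)))
b(C, G) = -19 (b(C, G) = 6 - 1*25 = 6 - 25 = -19)
7*(b(11, k(3)) - 99)² = 7*(-19 - 99)² = 7*(-118)² = 7*13924 = 97468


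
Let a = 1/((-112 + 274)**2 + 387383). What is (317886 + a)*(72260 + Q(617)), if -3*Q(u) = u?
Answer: 28422458480869249/1240881 ≈ 2.2905e+10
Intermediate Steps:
Q(u) = -u/3
a = 1/413627 (a = 1/(162**2 + 387383) = 1/(26244 + 387383) = 1/413627 ≈ 2.4176e-6)
(317886 + a)*(72260 + Q(617)) = (317886 + 1/413627)*(72260 - 1/3*617) = 131486232523*(72260 - 617/3)/413627 = (131486232523/413627)*(216163/3) = 28422458480869249/1240881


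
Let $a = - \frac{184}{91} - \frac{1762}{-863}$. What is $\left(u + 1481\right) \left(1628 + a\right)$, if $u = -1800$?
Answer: $- \frac{40785194406}{78533} \approx -5.1934 \cdot 10^{5}$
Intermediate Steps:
$a = \frac{1550}{78533}$ ($a = \left(-184\right) \frac{1}{91} - - \frac{1762}{863} = - \frac{184}{91} + \frac{1762}{863} = \frac{1550}{78533} \approx 0.019737$)
$\left(u + 1481\right) \left(1628 + a\right) = \left(-1800 + 1481\right) \left(1628 + \frac{1550}{78533}\right) = \left(-319\right) \frac{127853274}{78533} = - \frac{40785194406}{78533}$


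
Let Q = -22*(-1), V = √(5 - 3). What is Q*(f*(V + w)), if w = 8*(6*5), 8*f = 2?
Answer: 1320 + 11*√2/2 ≈ 1327.8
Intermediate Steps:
f = ¼ (f = (⅛)*2 = ¼ ≈ 0.25000)
w = 240 (w = 8*30 = 240)
V = √2 ≈ 1.4142
Q = 22
Q*(f*(V + w)) = 22*((√2 + 240)/4) = 22*((240 + √2)/4) = 22*(60 + √2/4) = 1320 + 11*√2/2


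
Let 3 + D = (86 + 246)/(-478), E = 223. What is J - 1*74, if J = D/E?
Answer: -3944861/53297 ≈ -74.017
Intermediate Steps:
D = -883/239 (D = -3 + (86 + 246)/(-478) = -3 + 332*(-1/478) = -3 - 166/239 = -883/239 ≈ -3.6946)
J = -883/53297 (J = -883/239/223 = -883/239*1/223 = -883/53297 ≈ -0.016568)
J - 1*74 = -883/53297 - 1*74 = -883/53297 - 74 = -3944861/53297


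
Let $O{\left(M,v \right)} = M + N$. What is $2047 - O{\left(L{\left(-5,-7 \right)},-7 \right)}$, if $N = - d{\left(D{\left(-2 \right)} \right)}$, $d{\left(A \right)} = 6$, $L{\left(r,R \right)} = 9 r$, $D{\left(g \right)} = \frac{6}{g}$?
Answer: $2098$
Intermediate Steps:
$N = -6$ ($N = \left(-1\right) 6 = -6$)
$O{\left(M,v \right)} = -6 + M$ ($O{\left(M,v \right)} = M - 6 = -6 + M$)
$2047 - O{\left(L{\left(-5,-7 \right)},-7 \right)} = 2047 - \left(-6 + 9 \left(-5\right)\right) = 2047 - \left(-6 - 45\right) = 2047 - -51 = 2047 + 51 = 2098$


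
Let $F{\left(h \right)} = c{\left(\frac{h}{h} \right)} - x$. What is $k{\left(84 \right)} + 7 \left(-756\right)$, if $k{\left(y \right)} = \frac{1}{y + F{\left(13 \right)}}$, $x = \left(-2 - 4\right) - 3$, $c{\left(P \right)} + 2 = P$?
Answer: $- \frac{486863}{92} \approx -5292.0$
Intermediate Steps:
$c{\left(P \right)} = -2 + P$
$x = -9$ ($x = -6 - 3 = -9$)
$F{\left(h \right)} = 8$ ($F{\left(h \right)} = \left(-2 + \frac{h}{h}\right) - -9 = \left(-2 + 1\right) + 9 = -1 + 9 = 8$)
$k{\left(y \right)} = \frac{1}{8 + y}$ ($k{\left(y \right)} = \frac{1}{y + 8} = \frac{1}{8 + y}$)
$k{\left(84 \right)} + 7 \left(-756\right) = \frac{1}{8 + 84} + 7 \left(-756\right) = \frac{1}{92} - 5292 = - \frac{486863}{92}$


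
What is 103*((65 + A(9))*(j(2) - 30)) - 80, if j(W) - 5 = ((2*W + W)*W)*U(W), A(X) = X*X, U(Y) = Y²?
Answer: 345794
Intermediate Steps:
A(X) = X²
j(W) = 5 + 3*W⁴ (j(W) = 5 + ((2*W + W)*W)*W² = 5 + ((3*W)*W)*W² = 5 + (3*W²)*W² = 5 + 3*W⁴)
103*((65 + A(9))*(j(2) - 30)) - 80 = 103*((65 + 9²)*((5 + 3*2⁴) - 30)) - 80 = 103*((65 + 81)*((5 + 3*16) - 30)) - 80 = 103*(146*((5 + 48) - 30)) - 80 = 103*(146*(53 - 30)) - 80 = 103*(146*23) - 80 = 103*3358 - 80 = 345874 - 80 = 345794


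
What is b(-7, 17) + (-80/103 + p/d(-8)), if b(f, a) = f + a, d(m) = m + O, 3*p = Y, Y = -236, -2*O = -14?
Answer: 27158/309 ≈ 87.890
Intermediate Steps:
O = 7 (O = -½*(-14) = 7)
p = -236/3 (p = (⅓)*(-236) = -236/3 ≈ -78.667)
d(m) = 7 + m (d(m) = m + 7 = 7 + m)
b(f, a) = a + f
b(-7, 17) + (-80/103 + p/d(-8)) = (17 - 7) + (-80/103 - 236/(3*(7 - 8))) = 10 + (-80*1/103 - 236/3/(-1)) = 10 + (-80/103 - 236/3*(-1)) = 10 + (-80/103 + 236/3) = 10 + 24068/309 = 27158/309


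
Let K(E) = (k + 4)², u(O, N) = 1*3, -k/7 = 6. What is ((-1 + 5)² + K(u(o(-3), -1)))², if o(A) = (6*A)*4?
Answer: 2131600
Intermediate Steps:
k = -42 (k = -7*6 = -42)
o(A) = 24*A
u(O, N) = 3
K(E) = 1444 (K(E) = (-42 + 4)² = (-38)² = 1444)
((-1 + 5)² + K(u(o(-3), -1)))² = ((-1 + 5)² + 1444)² = (4² + 1444)² = (16 + 1444)² = 1460² = 2131600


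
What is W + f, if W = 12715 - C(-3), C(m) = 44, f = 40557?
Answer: 53228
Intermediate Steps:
W = 12671 (W = 12715 - 1*44 = 12715 - 44 = 12671)
W + f = 12671 + 40557 = 53228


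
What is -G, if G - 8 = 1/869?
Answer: -6953/869 ≈ -8.0011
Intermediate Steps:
G = 6953/869 (G = 8 + 1/869 = 6953/869 ≈ 8.0011)
-G = -1*6953/869 = -6953/869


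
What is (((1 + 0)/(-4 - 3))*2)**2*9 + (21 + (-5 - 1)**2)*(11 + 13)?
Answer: 67068/49 ≈ 1368.7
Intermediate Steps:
(((1 + 0)/(-4 - 3))*2)**2*9 + (21 + (-5 - 1)**2)*(11 + 13) = ((1/(-7))*2)**2*9 + (21 + (-6)**2)*24 = ((1*(-1/7))*2)**2*9 + (21 + 36)*24 = (-1/7*2)**2*9 + 57*24 = (-2/7)**2*9 + 1368 = (4/49)*9 + 1368 = 36/49 + 1368 = 67068/49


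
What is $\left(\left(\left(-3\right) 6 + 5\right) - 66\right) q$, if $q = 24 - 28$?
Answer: $316$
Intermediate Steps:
$q = -4$ ($q = 24 - 28 = -4$)
$\left(\left(\left(-3\right) 6 + 5\right) - 66\right) q = \left(\left(\left(-3\right) 6 + 5\right) - 66\right) \left(-4\right) = \left(\left(-18 + 5\right) - 66\right) \left(-4\right) = \left(-13 - 66\right) \left(-4\right) = \left(-79\right) \left(-4\right) = 316$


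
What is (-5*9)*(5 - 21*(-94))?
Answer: -89055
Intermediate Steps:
(-5*9)*(5 - 21*(-94)) = -45*(5 + 1974) = -45*1979 = -89055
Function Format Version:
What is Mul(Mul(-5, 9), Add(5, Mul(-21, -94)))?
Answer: -89055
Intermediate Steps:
Mul(Mul(-5, 9), Add(5, Mul(-21, -94))) = Mul(-45, Add(5, 1974)) = Mul(-45, 1979) = -89055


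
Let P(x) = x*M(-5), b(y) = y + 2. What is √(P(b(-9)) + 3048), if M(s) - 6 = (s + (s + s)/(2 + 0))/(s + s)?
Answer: √2999 ≈ 54.763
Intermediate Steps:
M(s) = 7 (M(s) = 6 + (s + (s + s)/(2 + 0))/(s + s) = 6 + (s + (2*s)/2)/((2*s)) = 6 + (s + (2*s)*(½))*(1/(2*s)) = 6 + (s + s)*(1/(2*s)) = 6 + (2*s)*(1/(2*s)) = 6 + 1 = 7)
b(y) = 2 + y
P(x) = 7*x (P(x) = x*7 = 7*x)
√(P(b(-9)) + 3048) = √(7*(2 - 9) + 3048) = √(7*(-7) + 3048) = √(-49 + 3048) = √2999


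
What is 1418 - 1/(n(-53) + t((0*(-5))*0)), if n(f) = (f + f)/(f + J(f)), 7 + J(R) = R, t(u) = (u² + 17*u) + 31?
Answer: 5117449/3609 ≈ 1418.0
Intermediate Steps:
t(u) = 31 + u² + 17*u
J(R) = -7 + R
n(f) = 2*f/(-7 + 2*f) (n(f) = (f + f)/(f + (-7 + f)) = (2*f)/(-7 + 2*f) = 2*f/(-7 + 2*f))
1418 - 1/(n(-53) + t((0*(-5))*0)) = 1418 - 1/(2*(-53)/(-7 + 2*(-53)) + (31 + ((0*(-5))*0)² + 17*((0*(-5))*0))) = 1418 - 1/(2*(-53)/(-7 - 106) + (31 + (0*0)² + 17*(0*0))) = 1418 - 1/(2*(-53)/(-113) + (31 + 0² + 17*0)) = 1418 - 1/(2*(-53)*(-1/113) + (31 + 0 + 0)) = 1418 - 1/(106/113 + 31) = 1418 - 1/3609/113 = 1418 - 1*113/3609 = 1418 - 113/3609 = 5117449/3609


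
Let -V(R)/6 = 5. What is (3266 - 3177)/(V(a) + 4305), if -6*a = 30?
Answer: 89/4275 ≈ 0.020819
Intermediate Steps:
a = -5 (a = -⅙*30 = -5)
V(R) = -30 (V(R) = -6*5 = -30)
(3266 - 3177)/(V(a) + 4305) = (3266 - 3177)/(-30 + 4305) = 89/4275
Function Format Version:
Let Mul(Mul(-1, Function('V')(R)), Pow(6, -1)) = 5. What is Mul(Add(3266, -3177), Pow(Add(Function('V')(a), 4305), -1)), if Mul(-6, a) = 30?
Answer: Rational(89, 4275) ≈ 0.020819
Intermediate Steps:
a = -5 (a = Mul(Rational(-1, 6), 30) = -5)
Function('V')(R) = -30 (Function('V')(R) = Mul(-6, 5) = -30)
Mul(Add(3266, -3177), Pow(Add(Function('V')(a), 4305), -1)) = Mul(Add(3266, -3177), Pow(Add(-30, 4305), -1)) = Mul(89, Pow(4275, -1)) = Mul(89, Rational(1, 4275)) = Rational(89, 4275)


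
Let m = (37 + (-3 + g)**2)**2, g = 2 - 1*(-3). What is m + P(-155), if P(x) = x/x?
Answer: 1682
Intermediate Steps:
P(x) = 1
g = 5 (g = 2 + 3 = 5)
m = 1681 (m = (37 + (-3 + 5)**2)**2 = (37 + 2**2)**2 = (37 + 4)**2 = 41**2 = 1681)
m + P(-155) = 1681 + 1 = 1682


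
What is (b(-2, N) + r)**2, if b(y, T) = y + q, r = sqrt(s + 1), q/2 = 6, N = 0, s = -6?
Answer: (10 + I*sqrt(5))**2 ≈ 95.0 + 44.721*I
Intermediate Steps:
q = 12 (q = 2*6 = 12)
r = I*sqrt(5) (r = sqrt(-6 + 1) = sqrt(-5) = I*sqrt(5) ≈ 2.2361*I)
b(y, T) = 12 + y (b(y, T) = y + 12 = 12 + y)
(b(-2, N) + r)**2 = ((12 - 2) + I*sqrt(5))**2 = (10 + I*sqrt(5))**2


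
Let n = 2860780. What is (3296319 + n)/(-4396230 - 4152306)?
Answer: -6157099/8548536 ≈ -0.72025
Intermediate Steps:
(3296319 + n)/(-4396230 - 4152306) = (3296319 + 2860780)/(-4396230 - 4152306) = 6157099/(-8548536) = 6157099*(-1/8548536) = -6157099/8548536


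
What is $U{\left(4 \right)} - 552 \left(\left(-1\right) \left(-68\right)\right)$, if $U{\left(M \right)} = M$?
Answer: $-37532$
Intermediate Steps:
$U{\left(4 \right)} - 552 \left(\left(-1\right) \left(-68\right)\right) = 4 - 552 \left(\left(-1\right) \left(-68\right)\right) = 4 - 37536 = -37532$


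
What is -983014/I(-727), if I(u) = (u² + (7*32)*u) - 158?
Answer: -983014/365523 ≈ -2.6893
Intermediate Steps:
I(u) = -158 + u² + 224*u (I(u) = (u² + 224*u) - 158 = -158 + u² + 224*u)
-983014/I(-727) = -983014/(-158 + (-727)² + 224*(-727)) = -983014/(-158 + 528529 - 162848) = -983014/365523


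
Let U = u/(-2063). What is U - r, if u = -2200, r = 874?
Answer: -1800862/2063 ≈ -872.93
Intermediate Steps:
U = 2200/2063 (U = -2200/(-2063) = -2200*(-1/2063) = 2200/2063 ≈ 1.0664)
U - r = 2200/2063 - 1*874 = 2200/2063 - 874 = -1800862/2063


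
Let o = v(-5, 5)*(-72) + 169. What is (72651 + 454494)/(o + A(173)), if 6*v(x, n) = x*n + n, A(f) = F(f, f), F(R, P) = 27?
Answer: 527145/436 ≈ 1209.0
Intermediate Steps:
A(f) = 27
v(x, n) = n/6 + n*x/6 (v(x, n) = (x*n + n)/6 = (n*x + n)/6 = (n + n*x)/6 = n/6 + n*x/6)
o = 409 (o = ((⅙)*5*(1 - 5))*(-72) + 169 = ((⅙)*5*(-4))*(-72) + 169 = -10/3*(-72) + 169 = 240 + 169 = 409)
(72651 + 454494)/(o + A(173)) = (72651 + 454494)/(409 + 27) = 527145/436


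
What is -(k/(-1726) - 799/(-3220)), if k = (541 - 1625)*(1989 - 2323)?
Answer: 582220623/2778860 ≈ 209.52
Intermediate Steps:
k = 362056 (k = -1084*(-334) = 362056)
-(k/(-1726) - 799/(-3220)) = -(362056/(-1726) - 799/(-3220)) = -(362056*(-1/1726) - 799*(-1/3220)) = -(-181028/863 + 799/3220) = -1*(-582220623/2778860) = 582220623/2778860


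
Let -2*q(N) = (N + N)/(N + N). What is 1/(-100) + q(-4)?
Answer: -51/100 ≈ -0.51000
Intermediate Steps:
q(N) = -½ (q(N) = -(N + N)/(2*(N + N)) = -2*N/(2*(2*N)) = -2*N*1/(2*N)/2 = -½*1 = -½)
1/(-100) + q(-4) = 1/(-100) - ½ = -1/100 - ½ = -51/100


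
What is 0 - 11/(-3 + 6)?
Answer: -11/3 ≈ -3.6667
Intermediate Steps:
0 - 11/(-3 + 6) = 0 - 11/3 = -11/3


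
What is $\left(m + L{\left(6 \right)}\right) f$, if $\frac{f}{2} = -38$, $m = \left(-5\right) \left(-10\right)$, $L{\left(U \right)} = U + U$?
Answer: $-4712$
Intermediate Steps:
$L{\left(U \right)} = 2 U$
$m = 50$
$f = -76$ ($f = 2 \left(-38\right) = -76$)
$\left(m + L{\left(6 \right)}\right) f = \left(50 + 2 \cdot 6\right) \left(-76\right) = \left(50 + 12\right) \left(-76\right) = 62 \left(-76\right) = -4712$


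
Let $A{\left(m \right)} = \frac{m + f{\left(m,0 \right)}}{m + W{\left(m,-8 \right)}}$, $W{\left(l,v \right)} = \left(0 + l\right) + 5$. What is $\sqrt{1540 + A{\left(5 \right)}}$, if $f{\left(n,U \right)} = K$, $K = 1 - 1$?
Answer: $\frac{\sqrt{13863}}{3} \approx 39.247$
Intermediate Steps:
$K = 0$
$W{\left(l,v \right)} = 5 + l$ ($W{\left(l,v \right)} = l + 5 = 5 + l$)
$f{\left(n,U \right)} = 0$
$A{\left(m \right)} = \frac{m}{5 + 2 m}$ ($A{\left(m \right)} = \frac{m + 0}{m + \left(5 + m\right)} = \frac{m}{5 + 2 m}$)
$\sqrt{1540 + A{\left(5 \right)}} = \sqrt{1540 + \frac{5}{5 + 2 \cdot 5}} = \sqrt{1540 + \frac{5}{5 + 10}} = \sqrt{1540 + \frac{5}{15}} = \sqrt{1540 + 5 \cdot \frac{1}{15}} = \sqrt{1540 + \frac{1}{3}} = \sqrt{\frac{4621}{3}} = \frac{\sqrt{13863}}{3}$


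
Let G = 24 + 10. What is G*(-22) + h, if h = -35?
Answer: -783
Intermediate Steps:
G = 34
G*(-22) + h = 34*(-22) - 35 = -748 - 35 = -783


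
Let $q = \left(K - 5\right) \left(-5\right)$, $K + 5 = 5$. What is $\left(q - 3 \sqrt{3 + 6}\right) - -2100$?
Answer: $2116$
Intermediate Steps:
$K = 0$ ($K = -5 + 5 = 0$)
$q = 25$ ($q = \left(0 - 5\right) \left(-5\right) = \left(-5\right) \left(-5\right) = 25$)
$\left(q - 3 \sqrt{3 + 6}\right) - -2100 = \left(25 - 3 \sqrt{3 + 6}\right) - -2100 = \left(25 - 3 \sqrt{9}\right) + 2100 = \left(25 - 9\right) + 2100 = 16 + 2100 = 2116$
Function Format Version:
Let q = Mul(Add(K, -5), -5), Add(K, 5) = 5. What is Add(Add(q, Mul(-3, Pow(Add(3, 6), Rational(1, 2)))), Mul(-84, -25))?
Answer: 2116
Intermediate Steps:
K = 0 (K = Add(-5, 5) = 0)
q = 25 (q = Mul(Add(0, -5), -5) = Mul(-5, -5) = 25)
Add(Add(q, Mul(-3, Pow(Add(3, 6), Rational(1, 2)))), Mul(-84, -25)) = Add(Add(25, Mul(-3, Pow(Add(3, 6), Rational(1, 2)))), Mul(-84, -25)) = Add(Add(25, Mul(-3, Pow(9, Rational(1, 2)))), 2100) = Add(Add(25, Mul(-3, 3)), 2100) = Add(Add(25, -9), 2100) = Add(16, 2100) = 2116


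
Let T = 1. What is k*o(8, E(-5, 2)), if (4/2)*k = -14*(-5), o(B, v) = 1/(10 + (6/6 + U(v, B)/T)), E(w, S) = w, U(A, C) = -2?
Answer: 35/9 ≈ 3.8889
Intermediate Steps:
o(B, v) = ⅑ (o(B, v) = 1/(10 + (6/6 - 2/1)) = 1/(10 + (6*(⅙) - 2*1)) = 1/(10 + (1 - 2)) = 1/(10 - 1) = 1/9 = ⅑)
k = 35 (k = (-14*(-5))/2 = (½)*70 = 35)
k*o(8, E(-5, 2)) = 35*(⅑) = 35/9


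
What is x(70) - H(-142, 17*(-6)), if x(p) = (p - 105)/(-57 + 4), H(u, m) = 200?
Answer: -10565/53 ≈ -199.34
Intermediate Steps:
x(p) = 105/53 - p/53 (x(p) = (-105 + p)/(-53) = (-105 + p)*(-1/53) = 105/53 - p/53)
x(70) - H(-142, 17*(-6)) = (105/53 - 1/53*70) - 1*200 = (105/53 - 70/53) - 200 = 35/53 - 200 = -10565/53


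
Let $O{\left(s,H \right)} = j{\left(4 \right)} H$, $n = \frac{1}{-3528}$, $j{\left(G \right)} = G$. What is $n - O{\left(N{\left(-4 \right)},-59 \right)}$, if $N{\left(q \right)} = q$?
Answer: $\frac{832607}{3528} \approx 236.0$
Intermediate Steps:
$n = - \frac{1}{3528} \approx -0.00028345$
$O{\left(s,H \right)} = 4 H$
$n - O{\left(N{\left(-4 \right)},-59 \right)} = - \frac{1}{3528} - 4 \left(-59\right) = - \frac{1}{3528} - -236 = - \frac{1}{3528} + 236 = \frac{832607}{3528}$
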